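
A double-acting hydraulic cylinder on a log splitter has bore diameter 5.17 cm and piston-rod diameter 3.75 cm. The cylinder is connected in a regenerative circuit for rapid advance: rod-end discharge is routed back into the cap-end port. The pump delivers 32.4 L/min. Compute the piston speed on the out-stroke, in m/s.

In regeneration the rod-end outflow joins the pump flow into the cap end, so the net volume the pump must supply per unit advance equals the rod cross-section area.
Rod cross-section A_rod = π/4 × (3.75 cm)² = 11.04 cm^2
v = Q_pump / A_rod

v ≈ 0.489 m/s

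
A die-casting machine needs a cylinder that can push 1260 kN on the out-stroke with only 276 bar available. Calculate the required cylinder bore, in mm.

Extension force acts on the full piston face: F = P × (π/4)D².
D = √(4F / (πP)) = √(4 × 1260 kN / (π × 276 bar))

D ≈ 241 mm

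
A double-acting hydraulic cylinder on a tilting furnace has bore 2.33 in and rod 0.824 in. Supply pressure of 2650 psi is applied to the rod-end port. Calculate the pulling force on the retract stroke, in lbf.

F ≈ 9890 lbf

Rod-side annular area A_ann = π/4 × (2.33² − 0.824²) = 3.731 in^2
On retraction the pressure acts on the annular area (bore minus rod).
F = P × A_ann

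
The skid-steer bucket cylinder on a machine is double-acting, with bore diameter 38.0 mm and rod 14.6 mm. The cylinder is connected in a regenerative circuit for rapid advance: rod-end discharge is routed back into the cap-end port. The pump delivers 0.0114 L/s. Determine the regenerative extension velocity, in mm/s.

In regeneration the rod-end outflow joins the pump flow into the cap end, so the net volume the pump must supply per unit advance equals the rod cross-section area.
Rod cross-section A_rod = π/4 × (14.6 mm)² = 167.4 mm^2
v = Q_pump / A_rod

v ≈ 68.1 mm/s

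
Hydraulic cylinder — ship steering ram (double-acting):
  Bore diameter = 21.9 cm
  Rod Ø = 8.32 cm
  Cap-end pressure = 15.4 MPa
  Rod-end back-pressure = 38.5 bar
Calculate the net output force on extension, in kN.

Cap-side area A_cap = π/4 × (21.9 cm)² = 376.7 cm^2
Rod-side annular area A_ann = π/4 × (21.9² − 8.32²) = 322.3 cm^2
Net thrust = P_cap·A_cap − P_rod·A_ann = 580.1 kN − 124.1 kN

F ≈ 456 kN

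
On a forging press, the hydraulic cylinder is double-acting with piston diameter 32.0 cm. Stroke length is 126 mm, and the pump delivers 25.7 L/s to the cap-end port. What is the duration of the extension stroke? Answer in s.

Cap-side area A_cap = π/4 × (32.0 cm)² = 804.2 cm^2
Swept volume V = A × L; t = V / Q = A·L / Q

t ≈ 0.394 s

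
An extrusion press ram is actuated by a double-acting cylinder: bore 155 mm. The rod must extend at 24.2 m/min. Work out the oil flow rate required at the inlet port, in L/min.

Cap-side area A_cap = π/4 × (155 mm)² = 18870 mm^2
Q = A × v

Q ≈ 457 L/min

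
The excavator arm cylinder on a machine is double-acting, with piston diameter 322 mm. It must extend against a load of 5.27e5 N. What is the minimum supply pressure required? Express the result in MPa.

Cap-side area A_cap = π/4 × (322 mm)² = 81430 mm^2
P = F / A = 5.27e5 N / A

P ≈ 6.47 MPa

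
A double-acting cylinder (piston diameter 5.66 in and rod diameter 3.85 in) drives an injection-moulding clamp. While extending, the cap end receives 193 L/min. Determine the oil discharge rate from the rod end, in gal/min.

Cap-side area A_cap = π/4 × (5.66 in)² = 25.16 in^2
Rod-side annular area A_ann = π/4 × (5.66² − 3.85²) = 13.52 in^2
Piston speed v = Q_in/A_cap; rod-end outflow Q_out = v × A_ann = Q_in × A_ann/A_cap.

Q_out ≈ 27.4 gal/min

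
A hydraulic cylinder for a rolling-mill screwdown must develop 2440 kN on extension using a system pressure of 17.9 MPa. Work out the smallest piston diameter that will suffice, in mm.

Extension force acts on the full piston face: F = P × (π/4)D².
D = √(4F / (πP)) = √(4 × 2440 kN / (π × 17.9 MPa))

D ≈ 417 mm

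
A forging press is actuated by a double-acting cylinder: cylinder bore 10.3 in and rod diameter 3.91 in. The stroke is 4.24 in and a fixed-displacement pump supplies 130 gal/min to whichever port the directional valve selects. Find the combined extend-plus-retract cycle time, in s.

t ≈ 1.31 s

Cap-side area A_cap = π/4 × (10.3 in)² = 83.32 in^2
Rod-side annular area A_ann = π/4 × (10.3² − 3.91²) = 71.32 in^2
t_ext = A_cap·L/Q = 0.7059 s
t_ret = A_ann·L/Q = 0.6042 s
t_cycle = t_ext + t_ret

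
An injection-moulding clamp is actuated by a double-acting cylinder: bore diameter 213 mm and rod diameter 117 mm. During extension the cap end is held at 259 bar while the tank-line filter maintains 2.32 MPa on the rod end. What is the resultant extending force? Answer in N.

F ≈ 8.65e5 N

Cap-side area A_cap = π/4 × (213 mm)² = 35630 mm^2
Rod-side annular area A_ann = π/4 × (213² − 117²) = 24880 mm^2
Net thrust = P_cap·A_cap − P_rod·A_ann = 9.229e5 N − 57720 N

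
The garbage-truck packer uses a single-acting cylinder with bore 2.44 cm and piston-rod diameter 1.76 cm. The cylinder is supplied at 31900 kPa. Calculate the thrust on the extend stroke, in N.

Cap-side area A_cap = π/4 × (2.44 cm)² = 4.676 cm^2
F = P × A_cap = 31900 kPa × A_cap

F ≈ 14900 N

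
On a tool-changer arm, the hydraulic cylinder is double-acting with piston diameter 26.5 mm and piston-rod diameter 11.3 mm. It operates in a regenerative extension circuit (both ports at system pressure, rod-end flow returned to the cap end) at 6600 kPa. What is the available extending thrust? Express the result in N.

F ≈ 662 N

With equal pressure on both faces, forces on the annular region cancel; the net push is pressure × rod cross-section.
Rod cross-section A_rod = π/4 × (11.3 mm)² = 100.3 mm^2
F = P × A_rod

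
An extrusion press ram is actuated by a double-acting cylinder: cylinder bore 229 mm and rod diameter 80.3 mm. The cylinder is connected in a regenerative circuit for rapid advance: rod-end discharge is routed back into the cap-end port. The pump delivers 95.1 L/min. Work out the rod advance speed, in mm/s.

v ≈ 313 mm/s

In regeneration the rod-end outflow joins the pump flow into the cap end, so the net volume the pump must supply per unit advance equals the rod cross-section area.
Rod cross-section A_rod = π/4 × (80.3 mm)² = 5064 mm^2
v = Q_pump / A_rod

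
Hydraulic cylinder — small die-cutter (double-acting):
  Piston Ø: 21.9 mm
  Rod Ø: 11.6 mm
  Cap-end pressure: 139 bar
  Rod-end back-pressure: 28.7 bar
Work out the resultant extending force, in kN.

Cap-side area A_cap = π/4 × (21.9 mm)² = 376.7 mm^2
Rod-side annular area A_ann = π/4 × (21.9² − 11.6²) = 271.0 mm^2
Net thrust = P_cap·A_cap − P_rod·A_ann = 5.236 kN − 0.7778 kN

F ≈ 4.46 kN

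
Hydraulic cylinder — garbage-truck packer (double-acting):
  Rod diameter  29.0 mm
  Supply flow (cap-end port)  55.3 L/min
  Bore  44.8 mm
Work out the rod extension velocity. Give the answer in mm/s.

v ≈ 585 mm/s

Cap-side area A_cap = π/4 × (44.8 mm)² = 1576 mm^2
v = Q / A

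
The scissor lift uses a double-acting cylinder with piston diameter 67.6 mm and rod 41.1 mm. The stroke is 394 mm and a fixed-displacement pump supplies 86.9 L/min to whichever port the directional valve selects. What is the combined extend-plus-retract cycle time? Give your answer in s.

t ≈ 1.59 s

Cap-side area A_cap = π/4 × (67.6 mm)² = 3589 mm^2
Rod-side annular area A_ann = π/4 × (67.6² − 41.1²) = 2262 mm^2
t_ext = A_cap·L/Q = 0.9764 s
t_ret = A_ann·L/Q = 0.6155 s
t_cycle = t_ext + t_ret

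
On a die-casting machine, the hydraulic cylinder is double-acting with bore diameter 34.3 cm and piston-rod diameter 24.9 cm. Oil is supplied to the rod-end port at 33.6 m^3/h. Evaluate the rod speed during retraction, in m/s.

Rod-side annular area A_ann = π/4 × (34.3² − 24.9²) = 437.1 cm^2
Flow into the rod-end port fills the annular volume.
v = Q / A

v ≈ 0.214 m/s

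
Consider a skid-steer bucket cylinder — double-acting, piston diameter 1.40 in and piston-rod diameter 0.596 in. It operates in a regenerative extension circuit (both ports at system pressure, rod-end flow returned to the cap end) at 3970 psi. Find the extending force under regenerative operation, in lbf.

With equal pressure on both faces, forces on the annular region cancel; the net push is pressure × rod cross-section.
Rod cross-section A_rod = π/4 × (0.596 in)² = 0.2790 in^2
F = P × A_rod

F ≈ 1110 lbf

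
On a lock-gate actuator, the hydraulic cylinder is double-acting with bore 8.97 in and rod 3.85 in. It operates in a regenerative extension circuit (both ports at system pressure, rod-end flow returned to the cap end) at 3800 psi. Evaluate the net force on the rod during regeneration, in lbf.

F ≈ 44200 lbf

With equal pressure on both faces, forces on the annular region cancel; the net push is pressure × rod cross-section.
Rod cross-section A_rod = π/4 × (3.85 in)² = 11.64 in^2
F = P × A_rod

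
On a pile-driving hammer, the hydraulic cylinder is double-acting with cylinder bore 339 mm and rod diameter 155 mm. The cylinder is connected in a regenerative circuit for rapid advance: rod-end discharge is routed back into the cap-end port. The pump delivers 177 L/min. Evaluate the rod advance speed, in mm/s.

In regeneration the rod-end outflow joins the pump flow into the cap end, so the net volume the pump must supply per unit advance equals the rod cross-section area.
Rod cross-section A_rod = π/4 × (155 mm)² = 18870 mm^2
v = Q_pump / A_rod

v ≈ 156 mm/s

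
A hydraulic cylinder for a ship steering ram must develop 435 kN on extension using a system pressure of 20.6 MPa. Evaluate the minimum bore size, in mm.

D ≈ 164 mm

Extension force acts on the full piston face: F = P × (π/4)D².
D = √(4F / (πP)) = √(4 × 435 kN / (π × 20.6 MPa))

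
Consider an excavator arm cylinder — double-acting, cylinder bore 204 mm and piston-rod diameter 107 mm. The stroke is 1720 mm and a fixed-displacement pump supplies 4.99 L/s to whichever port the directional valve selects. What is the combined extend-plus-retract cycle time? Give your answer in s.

t ≈ 19.4 s

Cap-side area A_cap = π/4 × (204 mm)² = 32690 mm^2
Rod-side annular area A_ann = π/4 × (204² − 107²) = 23690 mm^2
t_ext = A_cap·L/Q = 11.27 s
t_ret = A_ann·L/Q = 8.167 s
t_cycle = t_ext + t_ret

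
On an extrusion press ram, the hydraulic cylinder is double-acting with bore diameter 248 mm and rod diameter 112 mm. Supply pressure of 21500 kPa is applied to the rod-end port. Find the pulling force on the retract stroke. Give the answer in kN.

Rod-side annular area A_ann = π/4 × (248² − 112²) = 38450 mm^2
On retraction the pressure acts on the annular area (bore minus rod).
F = P × A_ann

F ≈ 827 kN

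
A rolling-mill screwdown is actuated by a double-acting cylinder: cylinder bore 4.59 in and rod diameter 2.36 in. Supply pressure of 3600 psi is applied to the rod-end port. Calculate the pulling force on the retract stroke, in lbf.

Rod-side annular area A_ann = π/4 × (4.59² − 2.36²) = 12.17 in^2
On retraction the pressure acts on the annular area (bore minus rod).
F = P × A_ann

F ≈ 43800 lbf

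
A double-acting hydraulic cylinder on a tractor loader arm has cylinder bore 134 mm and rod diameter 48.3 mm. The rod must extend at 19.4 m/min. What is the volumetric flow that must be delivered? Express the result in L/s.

Q ≈ 4.56 L/s

Cap-side area A_cap = π/4 × (134 mm)² = 14100 mm^2
Q = A × v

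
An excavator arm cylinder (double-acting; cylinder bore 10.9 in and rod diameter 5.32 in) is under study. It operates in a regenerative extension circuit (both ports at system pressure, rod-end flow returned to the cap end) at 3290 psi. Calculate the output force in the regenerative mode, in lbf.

With equal pressure on both faces, forces on the annular region cancel; the net push is pressure × rod cross-section.
Rod cross-section A_rod = π/4 × (5.32 in)² = 22.23 in^2
F = P × A_rod

F ≈ 73100 lbf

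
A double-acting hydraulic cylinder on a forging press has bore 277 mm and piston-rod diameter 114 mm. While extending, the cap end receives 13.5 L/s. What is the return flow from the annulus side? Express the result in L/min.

Cap-side area A_cap = π/4 × (277 mm)² = 60260 mm^2
Rod-side annular area A_ann = π/4 × (277² − 114²) = 50060 mm^2
Piston speed v = Q_in/A_cap; rod-end outflow Q_out = v × A_ann = Q_in × A_ann/A_cap.

Q_out ≈ 673 L/min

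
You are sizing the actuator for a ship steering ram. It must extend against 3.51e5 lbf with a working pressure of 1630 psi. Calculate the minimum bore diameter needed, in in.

D ≈ 16.6 in

Extension force acts on the full piston face: F = P × (π/4)D².
D = √(4F / (πP)) = √(4 × 3.51e5 lbf / (π × 1630 psi))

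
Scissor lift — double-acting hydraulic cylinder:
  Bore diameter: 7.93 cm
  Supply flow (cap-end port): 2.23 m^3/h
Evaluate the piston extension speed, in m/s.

Cap-side area A_cap = π/4 × (7.93 cm)² = 49.39 cm^2
v = Q / A

v ≈ 0.125 m/s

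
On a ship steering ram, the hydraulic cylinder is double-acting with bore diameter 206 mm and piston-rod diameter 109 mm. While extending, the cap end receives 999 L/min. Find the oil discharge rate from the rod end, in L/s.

Q_out ≈ 12.0 L/s

Cap-side area A_cap = π/4 × (206 mm)² = 33330 mm^2
Rod-side annular area A_ann = π/4 × (206² − 109²) = 24000 mm^2
Piston speed v = Q_in/A_cap; rod-end outflow Q_out = v × A_ann = Q_in × A_ann/A_cap.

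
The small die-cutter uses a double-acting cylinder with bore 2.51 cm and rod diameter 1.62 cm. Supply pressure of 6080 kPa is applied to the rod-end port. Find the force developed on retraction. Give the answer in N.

Rod-side annular area A_ann = π/4 × (2.51² − 1.62²) = 2.887 cm^2
On retraction the pressure acts on the annular area (bore minus rod).
F = P × A_ann

F ≈ 1760 N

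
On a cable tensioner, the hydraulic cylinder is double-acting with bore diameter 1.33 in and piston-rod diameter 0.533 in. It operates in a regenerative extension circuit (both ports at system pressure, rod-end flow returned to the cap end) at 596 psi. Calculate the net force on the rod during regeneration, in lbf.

With equal pressure on both faces, forces on the annular region cancel; the net push is pressure × rod cross-section.
Rod cross-section A_rod = π/4 × (0.533 in)² = 0.2231 in^2
F = P × A_rod

F ≈ 133 lbf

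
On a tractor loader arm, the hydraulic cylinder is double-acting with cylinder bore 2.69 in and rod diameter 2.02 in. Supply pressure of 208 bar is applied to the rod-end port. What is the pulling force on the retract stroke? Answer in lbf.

Rod-side annular area A_ann = π/4 × (2.69² − 2.02²) = 2.478 in^2
On retraction the pressure acts on the annular area (bore minus rod).
F = P × A_ann

F ≈ 7480 lbf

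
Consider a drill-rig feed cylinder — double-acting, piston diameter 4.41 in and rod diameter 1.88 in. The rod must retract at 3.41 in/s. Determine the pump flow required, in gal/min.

Q ≈ 11.1 gal/min

Rod-side annular area A_ann = π/4 × (4.41² − 1.88²) = 12.50 in^2
Q = A × v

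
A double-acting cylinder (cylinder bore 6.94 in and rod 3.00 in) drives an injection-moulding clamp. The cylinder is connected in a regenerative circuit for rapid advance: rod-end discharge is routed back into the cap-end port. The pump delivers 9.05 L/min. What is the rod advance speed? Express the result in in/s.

In regeneration the rod-end outflow joins the pump flow into the cap end, so the net volume the pump must supply per unit advance equals the rod cross-section area.
Rod cross-section A_rod = π/4 × (3.00 in)² = 7.069 in^2
v = Q_pump / A_rod

v ≈ 1.30 in/s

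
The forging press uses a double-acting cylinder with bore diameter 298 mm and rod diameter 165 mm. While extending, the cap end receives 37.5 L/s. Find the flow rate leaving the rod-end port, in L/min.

Q_out ≈ 1560 L/min

Cap-side area A_cap = π/4 × (298 mm)² = 69750 mm^2
Rod-side annular area A_ann = π/4 × (298² − 165²) = 48360 mm^2
Piston speed v = Q_in/A_cap; rod-end outflow Q_out = v × A_ann = Q_in × A_ann/A_cap.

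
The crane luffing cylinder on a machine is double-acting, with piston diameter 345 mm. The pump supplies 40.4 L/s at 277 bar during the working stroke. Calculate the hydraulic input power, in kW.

Hydraulic power = P × Q

W ≈ 1120 kW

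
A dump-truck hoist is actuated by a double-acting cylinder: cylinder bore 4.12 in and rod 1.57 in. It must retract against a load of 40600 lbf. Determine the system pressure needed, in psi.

P ≈ 3560 psi

Rod-side annular area A_ann = π/4 × (4.12² − 1.57²) = 11.40 in^2
Retraction: pressure acts on the annular area.
P = F / A = 40600 lbf / A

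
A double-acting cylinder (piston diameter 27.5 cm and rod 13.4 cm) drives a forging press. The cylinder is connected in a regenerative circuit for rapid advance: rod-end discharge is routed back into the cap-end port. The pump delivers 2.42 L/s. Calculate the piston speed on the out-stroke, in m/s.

v ≈ 0.172 m/s

In regeneration the rod-end outflow joins the pump flow into the cap end, so the net volume the pump must supply per unit advance equals the rod cross-section area.
Rod cross-section A_rod = π/4 × (13.4 cm)² = 141.0 cm^2
v = Q_pump / A_rod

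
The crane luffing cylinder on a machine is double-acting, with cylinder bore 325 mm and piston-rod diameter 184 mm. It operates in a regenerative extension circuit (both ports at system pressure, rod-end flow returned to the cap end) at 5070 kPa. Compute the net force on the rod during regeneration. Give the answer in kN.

With equal pressure on both faces, forces on the annular region cancel; the net push is pressure × rod cross-section.
Rod cross-section A_rod = π/4 × (184 mm)² = 26590 mm^2
F = P × A_rod

F ≈ 135 kN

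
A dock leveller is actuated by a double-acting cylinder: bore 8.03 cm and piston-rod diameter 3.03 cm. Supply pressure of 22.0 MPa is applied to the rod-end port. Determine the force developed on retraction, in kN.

Rod-side annular area A_ann = π/4 × (8.03² − 3.03²) = 43.43 cm^2
On retraction the pressure acts on the annular area (bore minus rod).
F = P × A_ann

F ≈ 95.6 kN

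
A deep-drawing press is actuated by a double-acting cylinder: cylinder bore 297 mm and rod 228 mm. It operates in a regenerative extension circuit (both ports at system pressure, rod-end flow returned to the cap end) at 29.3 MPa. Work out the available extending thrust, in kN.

With equal pressure on both faces, forces on the annular region cancel; the net push is pressure × rod cross-section.
Rod cross-section A_rod = π/4 × (228 mm)² = 40830 mm^2
F = P × A_rod

F ≈ 1200 kN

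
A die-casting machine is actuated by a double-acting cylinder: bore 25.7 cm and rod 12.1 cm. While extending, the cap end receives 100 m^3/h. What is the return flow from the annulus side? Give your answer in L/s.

Cap-side area A_cap = π/4 × (25.7 cm)² = 518.7 cm^2
Rod-side annular area A_ann = π/4 × (25.7² − 12.1²) = 403.8 cm^2
Piston speed v = Q_in/A_cap; rod-end outflow Q_out = v × A_ann = Q_in × A_ann/A_cap.

Q_out ≈ 21.6 L/s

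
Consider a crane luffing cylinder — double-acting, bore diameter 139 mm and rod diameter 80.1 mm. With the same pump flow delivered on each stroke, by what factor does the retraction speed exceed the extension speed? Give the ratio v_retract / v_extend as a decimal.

Cap-side area A_cap = π/4 × (139 mm)² = 15170 mm^2
Rod-side annular area A_ann = π/4 × (139² − 80.1²) = 10140 mm^2
For equal Q, v ∝ 1/A, so v_ret/v_ext = A_cap/A_ann.

v_ret/v_ext ≈ 1.50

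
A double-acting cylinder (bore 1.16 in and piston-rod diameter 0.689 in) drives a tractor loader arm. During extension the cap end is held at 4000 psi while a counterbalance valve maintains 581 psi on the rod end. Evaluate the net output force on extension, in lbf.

F ≈ 3830 lbf

Cap-side area A_cap = π/4 × (1.16 in)² = 1.057 in^2
Rod-side annular area A_ann = π/4 × (1.16² − 0.689²) = 0.6840 in^2
Net thrust = P_cap·A_cap − P_rod·A_ann = 4227 lbf − 397.4 lbf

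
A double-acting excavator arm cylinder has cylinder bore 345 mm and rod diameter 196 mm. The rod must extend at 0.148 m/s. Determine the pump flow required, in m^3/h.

Cap-side area A_cap = π/4 × (345 mm)² = 93480 mm^2
Q = A × v

Q ≈ 49.8 m^3/h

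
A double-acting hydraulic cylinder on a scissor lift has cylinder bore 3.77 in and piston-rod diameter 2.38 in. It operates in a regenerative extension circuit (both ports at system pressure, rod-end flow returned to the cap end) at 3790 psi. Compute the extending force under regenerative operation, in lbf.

With equal pressure on both faces, forces on the annular region cancel; the net push is pressure × rod cross-section.
Rod cross-section A_rod = π/4 × (2.38 in)² = 4.449 in^2
F = P × A_rod

F ≈ 16900 lbf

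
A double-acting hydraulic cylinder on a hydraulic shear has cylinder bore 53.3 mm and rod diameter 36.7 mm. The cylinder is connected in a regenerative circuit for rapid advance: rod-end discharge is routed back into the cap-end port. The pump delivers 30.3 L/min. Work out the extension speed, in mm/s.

v ≈ 477 mm/s

In regeneration the rod-end outflow joins the pump flow into the cap end, so the net volume the pump must supply per unit advance equals the rod cross-section area.
Rod cross-section A_rod = π/4 × (36.7 mm)² = 1058 mm^2
v = Q_pump / A_rod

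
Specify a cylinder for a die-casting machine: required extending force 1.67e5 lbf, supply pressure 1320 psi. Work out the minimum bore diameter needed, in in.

D ≈ 12.7 in

Extension force acts on the full piston face: F = P × (π/4)D².
D = √(4F / (πP)) = √(4 × 1.67e5 lbf / (π × 1320 psi))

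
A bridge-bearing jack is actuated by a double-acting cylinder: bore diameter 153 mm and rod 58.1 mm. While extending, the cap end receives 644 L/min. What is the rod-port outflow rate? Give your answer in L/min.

Cap-side area A_cap = π/4 × (153 mm)² = 18390 mm^2
Rod-side annular area A_ann = π/4 × (153² − 58.1²) = 15730 mm^2
Piston speed v = Q_in/A_cap; rod-end outflow Q_out = v × A_ann = Q_in × A_ann/A_cap.

Q_out ≈ 551 L/min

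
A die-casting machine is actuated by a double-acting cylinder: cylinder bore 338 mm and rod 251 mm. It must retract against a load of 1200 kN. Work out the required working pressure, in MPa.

P ≈ 29.8 MPa

Rod-side annular area A_ann = π/4 × (338² − 251²) = 40250 mm^2
Retraction: pressure acts on the annular area.
P = F / A = 1200 kN / A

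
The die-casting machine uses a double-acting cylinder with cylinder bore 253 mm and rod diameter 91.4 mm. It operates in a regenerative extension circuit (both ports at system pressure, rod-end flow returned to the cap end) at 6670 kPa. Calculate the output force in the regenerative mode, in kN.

F ≈ 43.8 kN

With equal pressure on both faces, forces on the annular region cancel; the net push is pressure × rod cross-section.
Rod cross-section A_rod = π/4 × (91.4 mm)² = 6561 mm^2
F = P × A_rod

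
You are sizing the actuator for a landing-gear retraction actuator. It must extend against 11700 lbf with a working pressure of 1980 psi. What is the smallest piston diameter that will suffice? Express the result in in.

Extension force acts on the full piston face: F = P × (π/4)D².
D = √(4F / (πP)) = √(4 × 11700 lbf / (π × 1980 psi))

D ≈ 2.74 in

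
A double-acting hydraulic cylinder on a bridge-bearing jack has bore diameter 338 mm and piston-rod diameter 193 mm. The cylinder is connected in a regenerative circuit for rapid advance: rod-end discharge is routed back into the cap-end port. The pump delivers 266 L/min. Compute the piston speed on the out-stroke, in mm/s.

v ≈ 152 mm/s

In regeneration the rod-end outflow joins the pump flow into the cap end, so the net volume the pump must supply per unit advance equals the rod cross-section area.
Rod cross-section A_rod = π/4 × (193 mm)² = 29260 mm^2
v = Q_pump / A_rod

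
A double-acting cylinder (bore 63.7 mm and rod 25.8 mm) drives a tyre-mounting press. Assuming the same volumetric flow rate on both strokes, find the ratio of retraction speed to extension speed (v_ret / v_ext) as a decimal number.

v_ret/v_ext ≈ 1.20

Cap-side area A_cap = π/4 × (63.7 mm)² = 3187 mm^2
Rod-side annular area A_ann = π/4 × (63.7² − 25.8²) = 2664 mm^2
For equal Q, v ∝ 1/A, so v_ret/v_ext = A_cap/A_ann.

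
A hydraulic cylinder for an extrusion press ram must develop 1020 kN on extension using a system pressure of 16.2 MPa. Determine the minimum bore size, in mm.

Extension force acts on the full piston face: F = P × (π/4)D².
D = √(4F / (πP)) = √(4 × 1020 kN / (π × 16.2 MPa))

D ≈ 283 mm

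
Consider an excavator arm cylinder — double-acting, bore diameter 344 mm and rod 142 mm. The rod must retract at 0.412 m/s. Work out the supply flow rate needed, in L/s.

Rod-side annular area A_ann = π/4 × (344² − 142²) = 77100 mm^2
Q = A × v

Q ≈ 31.8 L/s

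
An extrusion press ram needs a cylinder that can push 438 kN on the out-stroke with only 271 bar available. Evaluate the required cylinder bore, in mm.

Extension force acts on the full piston face: F = P × (π/4)D².
D = √(4F / (πP)) = √(4 × 438 kN / (π × 271 bar))

D ≈ 143 mm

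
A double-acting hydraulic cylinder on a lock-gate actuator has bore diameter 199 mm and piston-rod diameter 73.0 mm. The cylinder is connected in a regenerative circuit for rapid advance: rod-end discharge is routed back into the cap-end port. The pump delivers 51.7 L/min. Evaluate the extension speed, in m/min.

In regeneration the rod-end outflow joins the pump flow into the cap end, so the net volume the pump must supply per unit advance equals the rod cross-section area.
Rod cross-section A_rod = π/4 × (73.0 mm)² = 4185 mm^2
v = Q_pump / A_rod

v ≈ 12.4 m/min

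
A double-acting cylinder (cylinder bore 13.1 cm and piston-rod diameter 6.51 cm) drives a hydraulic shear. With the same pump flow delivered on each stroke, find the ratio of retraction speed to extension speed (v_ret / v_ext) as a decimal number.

Cap-side area A_cap = π/4 × (13.1 cm)² = 134.8 cm^2
Rod-side annular area A_ann = π/4 × (13.1² − 6.51²) = 101.5 cm^2
For equal Q, v ∝ 1/A, so v_ret/v_ext = A_cap/A_ann.

v_ret/v_ext ≈ 1.33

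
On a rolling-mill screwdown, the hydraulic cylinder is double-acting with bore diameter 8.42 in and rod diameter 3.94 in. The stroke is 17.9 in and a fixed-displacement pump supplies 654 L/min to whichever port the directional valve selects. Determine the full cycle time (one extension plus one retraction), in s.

t ≈ 2.67 s

Cap-side area A_cap = π/4 × (8.42 in)² = 55.68 in^2
Rod-side annular area A_ann = π/4 × (8.42² − 3.94²) = 43.49 in^2
t_ext = A_cap·L/Q = 1.498 s
t_ret = A_ann·L/Q = 1.170 s
t_cycle = t_ext + t_ret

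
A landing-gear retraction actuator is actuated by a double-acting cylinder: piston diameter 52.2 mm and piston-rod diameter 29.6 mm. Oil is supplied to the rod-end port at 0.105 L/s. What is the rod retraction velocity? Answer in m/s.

v ≈ 0.0723 m/s

Rod-side annular area A_ann = π/4 × (52.2² − 29.6²) = 1452 mm^2
Flow into the rod-end port fills the annular volume.
v = Q / A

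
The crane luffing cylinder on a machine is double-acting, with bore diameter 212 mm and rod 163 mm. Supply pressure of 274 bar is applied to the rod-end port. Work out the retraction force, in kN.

Rod-side annular area A_ann = π/4 × (212² − 163²) = 14430 mm^2
On retraction the pressure acts on the annular area (bore minus rod).
F = P × A_ann

F ≈ 395 kN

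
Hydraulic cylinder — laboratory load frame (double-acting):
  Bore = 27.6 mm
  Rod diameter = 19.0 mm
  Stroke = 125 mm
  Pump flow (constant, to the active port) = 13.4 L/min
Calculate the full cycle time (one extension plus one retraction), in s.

t ≈ 0.511 s

Cap-side area A_cap = π/4 × (27.6 mm)² = 598.3 mm^2
Rod-side annular area A_ann = π/4 × (27.6² − 19.0²) = 314.8 mm^2
t_ext = A_cap·L/Q = 0.3349 s
t_ret = A_ann·L/Q = 0.1762 s
t_cycle = t_ext + t_ret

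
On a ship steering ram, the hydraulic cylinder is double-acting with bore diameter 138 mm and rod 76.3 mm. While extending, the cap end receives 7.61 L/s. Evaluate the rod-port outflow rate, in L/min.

Q_out ≈ 317 L/min

Cap-side area A_cap = π/4 × (138 mm)² = 14960 mm^2
Rod-side annular area A_ann = π/4 × (138² − 76.3²) = 10380 mm^2
Piston speed v = Q_in/A_cap; rod-end outflow Q_out = v × A_ann = Q_in × A_ann/A_cap.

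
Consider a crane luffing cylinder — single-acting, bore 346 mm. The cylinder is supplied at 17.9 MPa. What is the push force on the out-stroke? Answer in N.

F ≈ 1.68e6 N

Cap-side area A_cap = π/4 × (346 mm)² = 94020 mm^2
F = P × A_cap = 17.9 MPa × A_cap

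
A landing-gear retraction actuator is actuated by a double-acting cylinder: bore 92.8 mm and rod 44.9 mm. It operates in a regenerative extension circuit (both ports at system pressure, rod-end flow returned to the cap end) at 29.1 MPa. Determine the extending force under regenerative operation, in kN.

With equal pressure on both faces, forces on the annular region cancel; the net push is pressure × rod cross-section.
Rod cross-section A_rod = π/4 × (44.9 mm)² = 1583 mm^2
F = P × A_rod

F ≈ 46.1 kN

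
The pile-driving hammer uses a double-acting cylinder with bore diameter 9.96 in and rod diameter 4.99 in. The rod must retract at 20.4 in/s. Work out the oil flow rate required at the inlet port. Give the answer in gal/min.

Q ≈ 309 gal/min

Rod-side annular area A_ann = π/4 × (9.96² − 4.99²) = 58.36 in^2
Q = A × v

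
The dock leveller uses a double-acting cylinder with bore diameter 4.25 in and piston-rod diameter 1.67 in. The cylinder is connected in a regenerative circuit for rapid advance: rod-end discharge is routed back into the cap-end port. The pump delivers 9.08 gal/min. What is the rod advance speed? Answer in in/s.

In regeneration the rod-end outflow joins the pump flow into the cap end, so the net volume the pump must supply per unit advance equals the rod cross-section area.
Rod cross-section A_rod = π/4 × (1.67 in)² = 2.190 in^2
v = Q_pump / A_rod

v ≈ 16.0 in/s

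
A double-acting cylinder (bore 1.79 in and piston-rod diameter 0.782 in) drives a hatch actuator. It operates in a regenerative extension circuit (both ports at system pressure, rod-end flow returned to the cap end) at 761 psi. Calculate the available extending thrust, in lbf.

F ≈ 366 lbf

With equal pressure on both faces, forces on the annular region cancel; the net push is pressure × rod cross-section.
Rod cross-section A_rod = π/4 × (0.782 in)² = 0.4803 in^2
F = P × A_rod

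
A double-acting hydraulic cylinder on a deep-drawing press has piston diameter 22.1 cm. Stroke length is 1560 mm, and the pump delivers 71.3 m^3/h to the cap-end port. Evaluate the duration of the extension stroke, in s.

t ≈ 3.02 s

Cap-side area A_cap = π/4 × (22.1 cm)² = 383.6 cm^2
Swept volume V = A × L; t = V / Q = A·L / Q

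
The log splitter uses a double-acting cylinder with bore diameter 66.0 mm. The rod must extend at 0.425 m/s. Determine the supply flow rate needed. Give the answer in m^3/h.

Cap-side area A_cap = π/4 × (66.0 mm)² = 3421 mm^2
Q = A × v

Q ≈ 5.23 m^3/h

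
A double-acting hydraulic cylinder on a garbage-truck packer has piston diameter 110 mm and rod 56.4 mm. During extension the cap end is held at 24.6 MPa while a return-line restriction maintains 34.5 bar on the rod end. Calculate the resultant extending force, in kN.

F ≈ 210 kN

Cap-side area A_cap = π/4 × (110 mm)² = 9503 mm^2
Rod-side annular area A_ann = π/4 × (110² − 56.4²) = 7005 mm^2
Net thrust = P_cap·A_cap − P_rod·A_ann = 233.8 kN − 24.17 kN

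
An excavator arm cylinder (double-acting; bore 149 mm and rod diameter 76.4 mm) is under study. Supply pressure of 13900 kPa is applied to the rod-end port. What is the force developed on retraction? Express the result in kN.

F ≈ 179 kN

Rod-side annular area A_ann = π/4 × (149² − 76.4²) = 12850 mm^2
On retraction the pressure acts on the annular area (bore minus rod).
F = P × A_ann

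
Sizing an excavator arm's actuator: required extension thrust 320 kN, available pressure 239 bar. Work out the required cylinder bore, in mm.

D ≈ 131 mm

Extension force acts on the full piston face: F = P × (π/4)D².
D = √(4F / (πP)) = √(4 × 320 kN / (π × 239 bar))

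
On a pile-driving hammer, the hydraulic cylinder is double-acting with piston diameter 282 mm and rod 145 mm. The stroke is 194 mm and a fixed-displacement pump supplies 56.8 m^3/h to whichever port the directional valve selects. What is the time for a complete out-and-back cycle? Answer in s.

Cap-side area A_cap = π/4 × (282 mm)² = 62460 mm^2
Rod-side annular area A_ann = π/4 × (282² − 145²) = 45950 mm^2
t_ext = A_cap·L/Q = 0.7680 s
t_ret = A_ann·L/Q = 0.5649 s
t_cycle = t_ext + t_ret

t ≈ 1.33 s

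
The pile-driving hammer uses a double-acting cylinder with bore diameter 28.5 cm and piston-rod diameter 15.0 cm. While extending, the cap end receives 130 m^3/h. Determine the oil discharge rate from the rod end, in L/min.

Cap-side area A_cap = π/4 × (28.5 cm)² = 637.9 cm^2
Rod-side annular area A_ann = π/4 × (28.5² − 15.0²) = 461.2 cm^2
Piston speed v = Q_in/A_cap; rod-end outflow Q_out = v × A_ann = Q_in × A_ann/A_cap.

Q_out ≈ 1570 L/min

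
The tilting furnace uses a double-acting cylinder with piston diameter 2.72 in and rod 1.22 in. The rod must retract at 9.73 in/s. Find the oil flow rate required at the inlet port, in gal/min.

Rod-side annular area A_ann = π/4 × (2.72² − 1.22²) = 4.642 in^2
Q = A × v

Q ≈ 11.7 gal/min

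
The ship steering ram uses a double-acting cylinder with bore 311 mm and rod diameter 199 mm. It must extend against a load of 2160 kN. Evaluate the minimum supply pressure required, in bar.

P ≈ 284 bar

Cap-side area A_cap = π/4 × (311 mm)² = 75960 mm^2
P = F / A = 2160 kN / A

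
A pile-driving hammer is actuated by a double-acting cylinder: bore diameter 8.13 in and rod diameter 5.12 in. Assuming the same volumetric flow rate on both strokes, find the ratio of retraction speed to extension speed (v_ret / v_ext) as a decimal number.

Cap-side area A_cap = π/4 × (8.13 in)² = 51.91 in^2
Rod-side annular area A_ann = π/4 × (8.13² − 5.12²) = 31.32 in^2
For equal Q, v ∝ 1/A, so v_ret/v_ext = A_cap/A_ann.

v_ret/v_ext ≈ 1.66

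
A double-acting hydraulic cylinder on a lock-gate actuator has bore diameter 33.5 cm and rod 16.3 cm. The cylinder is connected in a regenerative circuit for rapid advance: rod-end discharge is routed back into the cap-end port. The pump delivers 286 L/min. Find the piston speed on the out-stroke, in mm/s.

In regeneration the rod-end outflow joins the pump flow into the cap end, so the net volume the pump must supply per unit advance equals the rod cross-section area.
Rod cross-section A_rod = π/4 × (16.3 cm)² = 208.7 cm^2
v = Q_pump / A_rod

v ≈ 228 mm/s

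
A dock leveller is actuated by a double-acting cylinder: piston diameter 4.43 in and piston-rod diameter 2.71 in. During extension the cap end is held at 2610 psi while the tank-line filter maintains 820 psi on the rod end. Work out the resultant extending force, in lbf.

F ≈ 32300 lbf

Cap-side area A_cap = π/4 × (4.43 in)² = 15.41 in^2
Rod-side annular area A_ann = π/4 × (4.43² − 2.71²) = 9.645 in^2
Net thrust = P_cap·A_cap − P_rod·A_ann = 40230 lbf − 7909 lbf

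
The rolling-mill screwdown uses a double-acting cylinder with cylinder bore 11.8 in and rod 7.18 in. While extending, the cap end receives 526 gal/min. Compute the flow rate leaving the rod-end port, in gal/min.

Q_out ≈ 331 gal/min

Cap-side area A_cap = π/4 × (11.8 in)² = 109.4 in^2
Rod-side annular area A_ann = π/4 × (11.8² − 7.18²) = 68.87 in^2
Piston speed v = Q_in/A_cap; rod-end outflow Q_out = v × A_ann = Q_in × A_ann/A_cap.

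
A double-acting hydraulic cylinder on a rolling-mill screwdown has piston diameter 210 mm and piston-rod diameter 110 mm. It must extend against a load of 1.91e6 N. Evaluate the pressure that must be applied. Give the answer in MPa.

P ≈ 55.1 MPa

Cap-side area A_cap = π/4 × (210 mm)² = 34640 mm^2
P = F / A = 1.91e6 N / A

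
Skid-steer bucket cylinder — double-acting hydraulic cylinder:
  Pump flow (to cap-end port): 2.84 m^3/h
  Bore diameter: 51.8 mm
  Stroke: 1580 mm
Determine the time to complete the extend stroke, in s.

Cap-side area A_cap = π/4 × (51.8 mm)² = 2107 mm^2
Swept volume V = A × L; t = V / Q = A·L / Q

t ≈ 4.22 s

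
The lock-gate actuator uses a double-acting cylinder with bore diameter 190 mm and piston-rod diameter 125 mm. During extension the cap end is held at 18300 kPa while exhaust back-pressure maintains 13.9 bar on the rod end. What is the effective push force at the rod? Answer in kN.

Cap-side area A_cap = π/4 × (190 mm)² = 28350 mm^2
Rod-side annular area A_ann = π/4 × (190² − 125²) = 16080 mm^2
Net thrust = P_cap·A_cap − P_rod·A_ann = 518.9 kN − 22.35 kN

F ≈ 497 kN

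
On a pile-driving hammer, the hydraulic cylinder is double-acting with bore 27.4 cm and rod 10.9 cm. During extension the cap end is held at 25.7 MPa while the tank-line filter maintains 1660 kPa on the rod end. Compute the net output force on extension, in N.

F ≈ 1.43e6 N

Cap-side area A_cap = π/4 × (27.4 cm)² = 589.6 cm^2
Rod-side annular area A_ann = π/4 × (27.4² − 10.9²) = 496.3 cm^2
Net thrust = P_cap·A_cap − P_rod·A_ann = 1.515e6 N − 82390 N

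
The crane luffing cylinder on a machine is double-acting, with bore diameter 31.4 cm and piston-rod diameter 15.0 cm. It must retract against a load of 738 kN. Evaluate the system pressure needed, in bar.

Rod-side annular area A_ann = π/4 × (31.4² − 15.0²) = 597.7 cm^2
Retraction: pressure acts on the annular area.
P = F / A = 738 kN / A

P ≈ 123 bar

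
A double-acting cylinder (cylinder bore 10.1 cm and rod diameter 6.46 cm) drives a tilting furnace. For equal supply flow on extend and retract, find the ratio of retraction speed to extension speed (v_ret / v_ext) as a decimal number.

Cap-side area A_cap = π/4 × (10.1 cm)² = 80.12 cm^2
Rod-side annular area A_ann = π/4 × (10.1² − 6.46²) = 47.34 cm^2
For equal Q, v ∝ 1/A, so v_ret/v_ext = A_cap/A_ann.

v_ret/v_ext ≈ 1.69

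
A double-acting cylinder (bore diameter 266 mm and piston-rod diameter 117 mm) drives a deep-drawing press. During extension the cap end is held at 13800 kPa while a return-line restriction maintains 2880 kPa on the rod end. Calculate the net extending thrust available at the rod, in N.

Cap-side area A_cap = π/4 × (266 mm)² = 55570 mm^2
Rod-side annular area A_ann = π/4 × (266² − 117²) = 44820 mm^2
Net thrust = P_cap·A_cap − P_rod·A_ann = 7.669e5 N − 1.291e5 N

F ≈ 6.38e5 N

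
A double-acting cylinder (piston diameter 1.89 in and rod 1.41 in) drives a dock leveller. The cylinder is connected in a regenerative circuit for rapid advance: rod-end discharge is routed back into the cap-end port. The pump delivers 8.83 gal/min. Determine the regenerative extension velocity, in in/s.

v ≈ 21.8 in/s

In regeneration the rod-end outflow joins the pump flow into the cap end, so the net volume the pump must supply per unit advance equals the rod cross-section area.
Rod cross-section A_rod = π/4 × (1.41 in)² = 1.561 in^2
v = Q_pump / A_rod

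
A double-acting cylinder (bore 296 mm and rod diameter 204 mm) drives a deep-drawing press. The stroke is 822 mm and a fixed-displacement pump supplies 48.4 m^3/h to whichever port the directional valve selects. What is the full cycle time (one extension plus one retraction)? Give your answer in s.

t ≈ 6.42 s

Cap-side area A_cap = π/4 × (296 mm)² = 68810 mm^2
Rod-side annular area A_ann = π/4 × (296² − 204²) = 36130 mm^2
t_ext = A_cap·L/Q = 4.207 s
t_ret = A_ann·L/Q = 2.209 s
t_cycle = t_ext + t_ret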